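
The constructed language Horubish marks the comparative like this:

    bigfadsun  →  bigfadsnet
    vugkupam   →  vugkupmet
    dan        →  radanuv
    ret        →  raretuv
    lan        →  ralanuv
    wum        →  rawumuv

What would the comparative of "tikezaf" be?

bigfadsun and dan both end in -n yet inflect differently (bigfadsnet, radanuv), so the final letter is not what conditions the rule; the number of vowels is.
"tikezaf" has 3 vowels. The stems with 3 vowels (bigfadsun → bigfadsnet, vugkupam → vugkupmet) delete the last vowel and add -et.
The other pattern: stems with 1 vowel add ra- … -uv around the stem.
So tikezaf → tikezfet.

tikezfet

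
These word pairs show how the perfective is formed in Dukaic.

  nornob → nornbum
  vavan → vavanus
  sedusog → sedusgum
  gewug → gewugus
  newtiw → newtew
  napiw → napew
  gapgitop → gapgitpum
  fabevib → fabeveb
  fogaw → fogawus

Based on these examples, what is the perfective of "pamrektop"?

pamrektpum

fabevib and nornob both end in -b yet inflect differently (fabeveb, nornbum), so the final letter is not what conditions the rule; the last vowel is.
"pamrektop" has last vowel 'o'. The stems whose last vowel is 'o' (gapgitop → gapgitpum, sedusog → sedusgum, nornob → nornbum) delete the last vowel and add -um.
So pamrektop → pamrektpum.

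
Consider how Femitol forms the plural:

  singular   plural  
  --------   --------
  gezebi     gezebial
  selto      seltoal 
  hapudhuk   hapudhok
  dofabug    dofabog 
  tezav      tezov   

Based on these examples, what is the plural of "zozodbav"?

gezebi and hapudhuk both have 3 vowels yet inflect differently (gezebial, hapudhok), so the number of vowels is not what conditions the rule; whether the stem ends in a vowel or a consonant is.
"zozodbav" ends in a consonant. The stems ending in a consonant (hapudhuk → hapudhok, dofabug → dofabog, tezav → tezov) change the last vowel to 'o'.
The other pattern: stems ending in a vowel add -al.
So zozodbav → zozodbov.

zozodbov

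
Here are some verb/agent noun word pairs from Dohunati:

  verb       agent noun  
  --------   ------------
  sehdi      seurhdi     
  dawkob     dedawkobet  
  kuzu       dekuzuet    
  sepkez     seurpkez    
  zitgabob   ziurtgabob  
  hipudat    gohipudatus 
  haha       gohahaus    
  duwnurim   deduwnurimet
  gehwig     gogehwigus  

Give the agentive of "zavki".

zaurvki

zitgabob and dawkob both end in -b yet inflect differently (ziurtgabob, dedawkobet), so the final letter is not what conditions the rule; the first letter is.
"zavki" begins with z-. The one such stem in the data (zitgabob → ziurtgabob) inserts -ur- after the first vowel (as do sepkez, sehdi), so the same rule applies.
The other patterns: stems beginning with g- or h- add go- … -us around the stem; stems beginning with d- or k- add de- … -et around the stem.
So zavki → zaurvki.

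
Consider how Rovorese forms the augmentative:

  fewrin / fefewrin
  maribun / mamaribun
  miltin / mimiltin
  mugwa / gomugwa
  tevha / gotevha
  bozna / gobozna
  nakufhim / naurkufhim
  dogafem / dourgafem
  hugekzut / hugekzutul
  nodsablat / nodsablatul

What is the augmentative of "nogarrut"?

"nogarrut" ends in -t. The stems ending in -t (hugekzut → hugekzutul, nodsablat → nodsablatul) add -ul.
The other patterns: stems ending in -n repeat the first consonant+vowel as a prefix; stems ending in -a add the prefix go-; stems ending in -m insert -ur- after the first vowel.
So nogarrut → nogarrutul.

nogarrutul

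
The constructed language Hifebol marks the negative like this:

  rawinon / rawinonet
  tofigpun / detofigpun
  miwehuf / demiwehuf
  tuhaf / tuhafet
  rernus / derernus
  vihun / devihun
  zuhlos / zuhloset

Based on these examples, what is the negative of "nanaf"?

miwehuf and tuhaf both end in -f yet inflect differently (demiwehuf, tuhafet), so the final letter is not what conditions the rule; the last vowel is.
"nanaf" has last vowel 'a'. The one such stem in the data (tuhaf → tuhafet) adds -et, so the same rule applies.
The other pattern: stems whose last vowel is 'u' add the prefix de-.
So nanaf → nanafet.

nanafet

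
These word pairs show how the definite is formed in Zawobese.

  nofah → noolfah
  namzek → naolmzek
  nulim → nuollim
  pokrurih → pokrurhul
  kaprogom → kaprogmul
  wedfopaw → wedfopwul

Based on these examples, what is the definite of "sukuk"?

"sukuk" has 2 vowels. The stems with 2 vowels (nofah → noolfah, namzek → naolmzek, nulim → nuollim) insert -ol- after the first vowel.
So sukuk → suolkuk.

suolkuk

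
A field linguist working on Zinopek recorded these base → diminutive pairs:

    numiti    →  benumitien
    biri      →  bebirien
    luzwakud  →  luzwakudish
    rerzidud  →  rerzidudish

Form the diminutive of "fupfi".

"fupfi" ends in -i. The stems ending in -i (numiti → benumitien, biri → bebirien) add be- … -en around the stem.
The other pattern: stems ending in -d add -ish.
So fupfi → befupfien.

befupfien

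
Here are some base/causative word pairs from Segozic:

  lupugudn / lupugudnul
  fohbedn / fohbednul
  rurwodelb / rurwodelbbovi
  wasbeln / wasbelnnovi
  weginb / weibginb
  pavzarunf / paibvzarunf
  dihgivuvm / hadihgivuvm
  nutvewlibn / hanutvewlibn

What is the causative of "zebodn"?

lupugudn and wasbeln both end in -n yet inflect differently (lupugudnul, wasbelnnovi), so the final letter is not what conditions the rule; the second-to-last letter is.
"zebodn" has second-to-last letter 'd'. The stems whose second-to-last letter is 'd' (lupugudn → lupugudnul, fohbedn → fohbednul) add -ul.
The other patterns: stems whose second-to-last letter is 'l' double the final consonant and add -ovi; stems whose second-to-last letter is 'n' insert -ib- after the first vowel; stems whose second-to-last letter is 'b' or 'v' add the prefix ha-.
So zebodn → zebodnul.

zebodnul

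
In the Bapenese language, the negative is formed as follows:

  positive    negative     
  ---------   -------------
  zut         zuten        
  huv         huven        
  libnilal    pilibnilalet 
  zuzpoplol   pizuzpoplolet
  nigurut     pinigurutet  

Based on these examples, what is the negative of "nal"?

"nal" has 1 vowel. The stems with 1 vowel (zut → zuten, huv → huven) add -en.
So nal → nalen.

nalen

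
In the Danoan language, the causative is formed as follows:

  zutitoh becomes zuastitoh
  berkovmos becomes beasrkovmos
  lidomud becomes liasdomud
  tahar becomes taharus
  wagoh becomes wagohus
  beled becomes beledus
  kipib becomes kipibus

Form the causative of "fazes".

fazesus

zutitoh and wagoh both end in -h yet inflect differently (zuastitoh, wagohus), so the final letter is not what conditions the rule; the number of vowels is.
"fazes" has 2 vowels. The stems with 2 vowels (tahar → taharus, wagoh → wagohus, beled → beledus) add -us.
The other pattern: stems with 3 vowels insert -as- after the first vowel.
So fazes → fazesus.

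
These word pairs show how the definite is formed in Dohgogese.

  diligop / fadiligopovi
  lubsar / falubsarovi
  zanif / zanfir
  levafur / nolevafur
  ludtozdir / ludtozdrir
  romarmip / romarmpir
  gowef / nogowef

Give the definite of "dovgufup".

nodovgufup

ludtozdir and lubsar both end in -r yet inflect differently (ludtozdrir, falubsarovi), so the final letter is not what conditions the rule; the last vowel is.
"dovgufup" has last vowel 'u'. The one such stem in the data (levafur → nolevafur) adds the prefix no-, so the same rule applies.
The other patterns: stems whose last vowel is 'i' delete the last vowel and add -ir; stems whose last vowel is 'a' or 'o' add fa- … -ovi around the stem.
So dovgufup → nodovgufup.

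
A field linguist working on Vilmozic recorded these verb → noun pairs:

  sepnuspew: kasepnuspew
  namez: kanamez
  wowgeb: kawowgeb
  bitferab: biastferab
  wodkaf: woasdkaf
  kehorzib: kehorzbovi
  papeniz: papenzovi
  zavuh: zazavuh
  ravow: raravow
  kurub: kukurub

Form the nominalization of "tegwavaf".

teasgwavaf

wowgeb and bitferab both end in -b yet inflect differently (kawowgeb, biastferab), so the final letter is not what conditions the rule; the last vowel is.
"tegwavaf" has last vowel 'a'. The stems whose last vowel is 'a' (bitferab → biastferab, wodkaf → woasdkaf) insert -as- after the first vowel.
So tegwavaf → teasgwavaf.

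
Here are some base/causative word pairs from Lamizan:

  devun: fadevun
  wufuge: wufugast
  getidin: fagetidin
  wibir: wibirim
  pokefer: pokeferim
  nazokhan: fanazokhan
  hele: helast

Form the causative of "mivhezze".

"mivhezze" ends in -e. The stems ending in -e (hele → helast, wufuge → wufugast) drop the final letter and add -ast.
So mivhezze → mivhezzast.

mivhezzast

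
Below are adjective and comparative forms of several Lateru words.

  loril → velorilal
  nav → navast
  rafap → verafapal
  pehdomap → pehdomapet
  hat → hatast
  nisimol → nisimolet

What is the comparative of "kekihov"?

kekihovet

rafap and pehdomap both end in -p yet inflect differently (verafapal, pehdomapet), so the final letter is not what conditions the rule; the number of vowels is.
"kekihov" has 3 vowels. The stems with 3 vowels (pehdomap → pehdomapet, nisimol → nisimolet) add -et.
The other patterns: stems with 1 vowel add -ast; stems with 2 vowels add ve- … -al around the stem.
So kekihov → kekihovet.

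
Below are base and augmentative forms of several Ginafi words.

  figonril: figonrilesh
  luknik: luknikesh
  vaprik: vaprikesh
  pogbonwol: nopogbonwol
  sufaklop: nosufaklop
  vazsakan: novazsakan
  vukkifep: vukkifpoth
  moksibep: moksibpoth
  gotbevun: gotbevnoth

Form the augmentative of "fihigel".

"fihigel" has last vowel 'e'. The stems whose last vowel is 'e' (vukkifep → vukkifpoth, moksibep → moksibpoth) delete the last vowel and add -oth.
The other patterns: stems whose last vowel is 'i' add -esh; stems whose last vowel is 'a' or 'o' add the prefix no-.
So fihigel → fihigloth.

fihigloth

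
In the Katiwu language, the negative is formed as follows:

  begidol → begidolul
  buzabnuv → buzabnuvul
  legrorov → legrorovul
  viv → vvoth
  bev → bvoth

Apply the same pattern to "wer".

wroth

buzabnuv and viv both end in -v yet inflect differently (buzabnuvul, vvoth), so the final letter is not what conditions the rule; the number of vowels is.
"wer" has 1 vowel. The stems with 1 vowel (viv → vvoth, bev → bvoth) delete the last vowel and add -oth.
So wer → wroth.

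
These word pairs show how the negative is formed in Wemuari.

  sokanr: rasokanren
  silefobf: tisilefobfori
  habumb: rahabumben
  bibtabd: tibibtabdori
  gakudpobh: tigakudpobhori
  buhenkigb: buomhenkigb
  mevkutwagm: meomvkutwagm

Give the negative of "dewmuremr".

radewmuremren

buhenkigb and habumb both end in -b yet inflect differently (buomhenkigb, rahabumben), so the final letter is not what conditions the rule; the second-to-last letter is.
"dewmuremr" has second-to-last letter 'm'. The one such stem in the data (habumb → rahabumben) adds ra- … -en around the stem, so the same rule applies.
The other patterns: stems whose second-to-last letter is 'g' insert -om- after the first vowel; stems whose second-to-last letter is 'b' add ti- … -ori around the stem.
So dewmuremr → radewmuremren.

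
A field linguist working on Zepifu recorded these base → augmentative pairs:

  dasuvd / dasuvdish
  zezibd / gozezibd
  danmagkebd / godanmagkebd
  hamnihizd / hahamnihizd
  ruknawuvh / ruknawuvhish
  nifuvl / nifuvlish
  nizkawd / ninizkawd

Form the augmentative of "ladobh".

zezibd and dasuvd both end in -d yet inflect differently (gozezibd, dasuvdish), so the final letter is not what conditions the rule; the second-to-last letter is.
"ladobh" has second-to-last letter 'b'. The stems whose second-to-last letter is 'b' (zezibd → gozezibd, danmagkebd → godanmagkebd) add the prefix go-.
The other patterns: stems whose second-to-last letter is 'v' add -ish; stems whose second-to-last letter is 'w' or 'z' repeat the first consonant+vowel as a prefix.
So ladobh → goladobh.

goladobh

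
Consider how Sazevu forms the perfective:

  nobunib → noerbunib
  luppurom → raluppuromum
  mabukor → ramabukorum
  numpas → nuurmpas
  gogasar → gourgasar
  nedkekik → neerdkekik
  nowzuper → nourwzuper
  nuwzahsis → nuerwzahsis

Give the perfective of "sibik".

nuwzahsis and numpas both end in -s yet inflect differently (nuerwzahsis, nuurmpas), so the final letter is not what conditions the rule; the last vowel is.
"sibik" has last vowel 'i'. The stems whose last vowel is 'i' (nuwzahsis → nuerwzahsis, nedkekik → neerdkekik, nobunib → noerbunib) insert -er- after the first vowel.
The other patterns: stems whose last vowel is 'a' or 'e' insert -ur- after the first vowel; stems whose last vowel is 'o' add ra- … -um around the stem.
So sibik → sierbik.

sierbik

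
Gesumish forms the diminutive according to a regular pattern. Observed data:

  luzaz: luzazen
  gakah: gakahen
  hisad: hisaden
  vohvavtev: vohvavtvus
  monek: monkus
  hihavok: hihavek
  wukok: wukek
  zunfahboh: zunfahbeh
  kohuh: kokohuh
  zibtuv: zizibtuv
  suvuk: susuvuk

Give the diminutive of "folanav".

folanaven

monek and hihavok both end in -k yet inflect differently (monkus, hihavek), so the final letter is not what conditions the rule; the last vowel is.
"folanav" has last vowel 'a'. The stems whose last vowel is 'a' (luzaz → luzazen, gakah → gakahen, hisad → hisaden) add -en.
So folanav → folanaven.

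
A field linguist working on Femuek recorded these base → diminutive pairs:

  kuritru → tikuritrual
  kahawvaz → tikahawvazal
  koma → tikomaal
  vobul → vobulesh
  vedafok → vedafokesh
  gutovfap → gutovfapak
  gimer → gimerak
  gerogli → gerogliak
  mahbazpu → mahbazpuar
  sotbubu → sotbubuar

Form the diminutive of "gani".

kuritru and mahbazpu both end in -u yet inflect differently (tikuritrual, mahbazpuar), so the final letter is not what conditions the rule; the first letter is.
"gani" begins with g-. The stems beginning with g- (gutovfap → gutovfapak, gimer → gimerak, gerogli → gerogliak) add -ak.
The other patterns: stems beginning with k- add ti- … -al around the stem; stems beginning with v- add -esh; stems beginning with m- or s- add -ar.
So gani → ganiak.

ganiak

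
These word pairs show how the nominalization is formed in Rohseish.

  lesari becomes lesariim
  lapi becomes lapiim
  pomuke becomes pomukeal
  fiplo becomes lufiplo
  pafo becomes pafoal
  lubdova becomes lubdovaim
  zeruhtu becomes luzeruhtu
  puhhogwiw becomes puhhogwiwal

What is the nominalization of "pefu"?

"pefu" begins with p-. The stems beginning with p- (pafo → pafoal, puhhogwiw → puhhogwiwal, pomuke → pomukeal) add -al.
So pefu → pefual.

pefual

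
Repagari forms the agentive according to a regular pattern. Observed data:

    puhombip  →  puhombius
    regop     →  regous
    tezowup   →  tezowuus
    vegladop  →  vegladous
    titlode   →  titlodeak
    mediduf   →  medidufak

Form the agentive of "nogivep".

nogiveus

tezowup and mediduf both have last vowel 'u' yet inflect differently (tezowuus, medidufak), so the last vowel is not what conditions the rule; the final letter is.
"nogivep" ends in -p. The stems ending in -p (puhombip → puhombius, regop → regous, tezowup → tezowuus) drop the final letter and add -us.
So nogivep → nogiveus.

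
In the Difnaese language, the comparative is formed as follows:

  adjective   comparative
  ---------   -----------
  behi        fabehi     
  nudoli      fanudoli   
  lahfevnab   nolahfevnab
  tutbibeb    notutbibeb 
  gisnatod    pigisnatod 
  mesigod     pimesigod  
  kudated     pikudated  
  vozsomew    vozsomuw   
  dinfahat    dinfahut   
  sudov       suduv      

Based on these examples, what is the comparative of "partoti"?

tutbibeb and kudated both have last vowel 'e' yet inflect differently (notutbibeb, pikudated), so the last vowel is not what conditions the rule; the final letter is.
"partoti" ends in -i. The stems ending in -i (behi → fabehi, nudoli → fanudoli) add the prefix fa-.
The other patterns: stems ending in -b add the prefix no-; stems ending in -d add the prefix pi-; stems ending in -t, -v or -w change the last vowel to 'u'.
So partoti → fapartoti.

fapartoti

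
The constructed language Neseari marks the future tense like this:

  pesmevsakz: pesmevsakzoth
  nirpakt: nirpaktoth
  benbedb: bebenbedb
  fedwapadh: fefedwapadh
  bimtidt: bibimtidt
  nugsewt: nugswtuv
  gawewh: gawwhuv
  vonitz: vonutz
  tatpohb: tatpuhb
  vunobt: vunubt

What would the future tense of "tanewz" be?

nirpakt and bimtidt both end in -t yet inflect differently (nirpaktoth, bibimtidt), so the final letter is not what conditions the rule; the second-to-last letter is.
"tanewz" has second-to-last letter 'w'. The stems whose second-to-last letter is 'w' (nugsewt → nugswtuv, gawewh → gawwhuv) delete the last vowel and add -uv.
So tanewz → tanwzuv.

tanwzuv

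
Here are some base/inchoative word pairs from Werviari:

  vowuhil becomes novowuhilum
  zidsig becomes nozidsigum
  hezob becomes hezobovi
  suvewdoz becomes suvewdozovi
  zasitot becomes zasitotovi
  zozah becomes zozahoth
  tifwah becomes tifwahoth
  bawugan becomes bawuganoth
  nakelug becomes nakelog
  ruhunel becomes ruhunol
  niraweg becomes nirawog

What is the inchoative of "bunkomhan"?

"bunkomhan" has last vowel 'a'. The stems whose last vowel is 'a' (zozah → zozahoth, tifwah → tifwahoth, bawugan → bawuganoth) add -oth.
The other patterns: stems whose last vowel is 'i' add no- … -um around the stem; stems whose last vowel is 'o' add -ovi; stems whose last vowel is 'e' or 'u' change the last vowel to 'o'.
So bunkomhan → bunkomhanoth.

bunkomhanoth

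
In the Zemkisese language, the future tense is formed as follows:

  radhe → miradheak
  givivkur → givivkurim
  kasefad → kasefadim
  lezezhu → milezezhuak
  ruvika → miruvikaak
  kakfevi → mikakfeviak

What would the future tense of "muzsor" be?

muzsorim

kasefad and ruvika both have last vowel 'a' yet inflect differently (kasefadim, miruvikaak), so the last vowel is not what conditions the rule; whether the stem ends in a vowel or a consonant is.
"muzsor" ends in a consonant. The stems ending in a consonant (givivkur → givivkurim, kasefad → kasefadim) add -im.
The other pattern: stems ending in a vowel add mi- … -ak around the stem.
So muzsor → muzsorim.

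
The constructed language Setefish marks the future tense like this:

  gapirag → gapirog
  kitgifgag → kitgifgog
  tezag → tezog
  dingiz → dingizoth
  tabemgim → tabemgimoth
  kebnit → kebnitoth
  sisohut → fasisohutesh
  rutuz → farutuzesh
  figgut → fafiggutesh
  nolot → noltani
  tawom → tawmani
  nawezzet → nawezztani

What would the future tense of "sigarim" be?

kebnit and sisohut both end in -t yet inflect differently (kebnitoth, fasisohutesh), so the final letter is not what conditions the rule; the last vowel is.
"sigarim" has last vowel 'i'. The stems whose last vowel is 'i' (dingiz → dingizoth, tabemgim → tabemgimoth, kebnit → kebnitoth) add -oth.
So sigarim → sigarimoth.

sigarimoth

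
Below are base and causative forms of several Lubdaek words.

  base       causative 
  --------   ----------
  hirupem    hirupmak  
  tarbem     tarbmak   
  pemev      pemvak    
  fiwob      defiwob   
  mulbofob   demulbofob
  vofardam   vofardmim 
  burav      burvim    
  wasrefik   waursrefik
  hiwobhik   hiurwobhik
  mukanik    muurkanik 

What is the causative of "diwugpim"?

diurwugpim

"diwugpim" has last vowel 'i'. The stems whose last vowel is 'i' (wasrefik → waursrefik, hiwobhik → hiurwobhik, mukanik → muurkanik) insert -ur- after the first vowel.
The other patterns: stems whose last vowel is 'e' delete the last vowel and add -ak; stems whose last vowel is 'o' add the prefix de-; stems whose last vowel is 'a' delete the last vowel and add -im.
So diwugpim → diurwugpim.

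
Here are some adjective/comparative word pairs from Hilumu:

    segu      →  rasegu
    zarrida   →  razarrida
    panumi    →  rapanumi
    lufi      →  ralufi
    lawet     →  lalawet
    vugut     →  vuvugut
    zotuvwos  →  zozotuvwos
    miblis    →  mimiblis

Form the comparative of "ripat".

riripat

segu and vugut both have last vowel 'u' yet inflect differently (rasegu, vuvugut), so the last vowel is not what conditions the rule; whether the stem ends in a vowel or a consonant is.
"ripat" ends in a consonant. The stems ending in a consonant (lawet → lalawet, vugut → vuvugut, zotuvwos → zozotuvwos) repeat the first consonant+vowel as a prefix.
The other pattern: stems ending in a vowel add the prefix ra-.
So ripat → riripat.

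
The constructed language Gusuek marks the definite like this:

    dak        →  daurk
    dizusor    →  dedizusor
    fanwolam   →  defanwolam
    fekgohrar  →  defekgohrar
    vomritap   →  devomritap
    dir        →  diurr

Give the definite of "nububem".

denububem

"nububem" has 3 vowels. The stems with 3 vowels (fanwolam → defanwolam, dizusor → dedizusor, vomritap → devomritap) add the prefix de-.
So nububem → denububem.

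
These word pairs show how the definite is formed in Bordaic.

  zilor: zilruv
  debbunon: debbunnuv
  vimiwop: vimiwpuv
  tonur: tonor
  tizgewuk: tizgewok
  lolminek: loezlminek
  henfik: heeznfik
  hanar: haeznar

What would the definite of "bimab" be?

"bimab" has last vowel 'a'. The one such stem in the data (hanar → haeznar) inserts -ez- after the first vowel (as do lolminek, henfik), so the same rule applies.
The other patterns: stems whose last vowel is 'o' delete the last vowel and add -uv; stems whose last vowel is 'u' change the last vowel to 'o'.
So bimab → biezmab.

biezmab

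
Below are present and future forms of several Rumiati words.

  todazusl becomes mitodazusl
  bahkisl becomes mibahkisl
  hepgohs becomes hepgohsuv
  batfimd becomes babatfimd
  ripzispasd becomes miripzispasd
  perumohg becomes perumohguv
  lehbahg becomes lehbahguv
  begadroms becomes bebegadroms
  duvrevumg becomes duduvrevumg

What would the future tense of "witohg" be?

witohguv

begadroms and hepgohs both end in -s yet inflect differently (bebegadroms, hepgohsuv), so the final letter is not what conditions the rule; the second-to-last letter is.
"witohg" has second-to-last letter 'h'. The stems whose second-to-last letter is 'h' (hepgohs → hepgohsuv, perumohg → perumohguv, lehbahg → lehbahguv) add -uv.
So witohg → witohguv.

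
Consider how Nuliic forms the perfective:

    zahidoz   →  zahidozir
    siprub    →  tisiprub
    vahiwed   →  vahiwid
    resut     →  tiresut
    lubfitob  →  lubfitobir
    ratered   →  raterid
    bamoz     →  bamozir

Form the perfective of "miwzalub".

lubfitob and siprub both end in -b yet inflect differently (lubfitobir, tisiprub), so the final letter is not what conditions the rule; the last vowel is.
"miwzalub" has last vowel 'u'. The stems whose last vowel is 'u' (siprub → tisiprub, resut → tiresut) add the prefix ti-.
The other patterns: stems whose last vowel is 'e' change the last vowel to 'i'; stems whose last vowel is 'o' add -ir.
So miwzalub → timiwzalub.

timiwzalub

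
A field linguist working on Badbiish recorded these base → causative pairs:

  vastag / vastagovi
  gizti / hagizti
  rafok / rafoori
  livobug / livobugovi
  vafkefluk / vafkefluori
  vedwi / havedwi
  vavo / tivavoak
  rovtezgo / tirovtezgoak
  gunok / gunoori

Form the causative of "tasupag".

tasupagovi

rafok and rovtezgo both have last vowel 'o' yet inflect differently (rafoori, tirovtezgoak), so the last vowel is not what conditions the rule; the final letter is.
"tasupag" ends in -g. The stems ending in -g (vastag → vastagovi, livobug → livobugovi) add -ovi.
The other patterns: stems ending in -k drop the final letter and add -ori; stems ending in -i add the prefix ha-; stems ending in -o add ti- … -ak around the stem.
So tasupag → tasupagovi.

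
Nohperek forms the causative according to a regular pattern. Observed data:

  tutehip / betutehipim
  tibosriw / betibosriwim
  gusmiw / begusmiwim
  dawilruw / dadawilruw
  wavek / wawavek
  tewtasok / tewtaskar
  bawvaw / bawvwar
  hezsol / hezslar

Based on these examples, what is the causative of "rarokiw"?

tibosriw and dawilruw both end in -w yet inflect differently (betibosriwim, dadawilruw), so the final letter is not what conditions the rule; the last vowel is.
"rarokiw" has last vowel 'i'. The stems whose last vowel is 'i' (tutehip → betutehipim, tibosriw → betibosriwim, gusmiw → begusmiwim) add be- … -im around the stem.
The other patterns: stems whose last vowel is 'e' or 'u' repeat the first consonant+vowel as a prefix; stems whose last vowel is 'a' or 'o' delete the last vowel and add -ar.
So rarokiw → berarokiwim.

berarokiwim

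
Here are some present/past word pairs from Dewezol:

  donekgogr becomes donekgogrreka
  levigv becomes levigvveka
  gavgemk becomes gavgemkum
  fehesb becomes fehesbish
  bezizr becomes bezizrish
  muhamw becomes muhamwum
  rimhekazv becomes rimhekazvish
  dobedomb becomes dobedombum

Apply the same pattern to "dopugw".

levigv and rimhekazv both end in -v yet inflect differently (levigvveka, rimhekazvish), so the final letter is not what conditions the rule; the second-to-last letter is.
"dopugw" has second-to-last letter 'g'. The stems whose second-to-last letter is 'g' (levigv → levigvveka, donekgogr → donekgogrreka) double the final consonant and add -eka.
So dopugw → dopugwweka.

dopugwweka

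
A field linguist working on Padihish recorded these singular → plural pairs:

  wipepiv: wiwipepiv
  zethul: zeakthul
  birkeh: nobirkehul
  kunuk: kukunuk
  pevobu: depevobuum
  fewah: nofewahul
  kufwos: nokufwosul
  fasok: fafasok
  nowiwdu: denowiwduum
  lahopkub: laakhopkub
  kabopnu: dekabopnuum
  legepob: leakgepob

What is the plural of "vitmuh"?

kufwos and legepob both have last vowel 'o' yet inflect differently (nokufwosul, leakgepob), so the last vowel is not what conditions the rule; the final letter is.
"vitmuh" ends in -h. The stems ending in -h (fewah → nofewahul, birkeh → nobirkehul) add no- … -ul around the stem.
So vitmuh → novitmuhul.

novitmuhul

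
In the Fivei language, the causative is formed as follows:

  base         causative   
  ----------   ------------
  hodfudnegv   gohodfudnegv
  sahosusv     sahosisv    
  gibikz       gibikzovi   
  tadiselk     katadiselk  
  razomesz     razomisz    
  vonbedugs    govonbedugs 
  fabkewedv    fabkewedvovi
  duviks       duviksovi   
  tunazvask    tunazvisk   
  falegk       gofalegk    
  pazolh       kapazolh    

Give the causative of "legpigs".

golegpigs

sahosusv and hodfudnegv both end in -v yet inflect differently (sahosisv, gohodfudnegv), so the final letter is not what conditions the rule; the second-to-last letter is.
"legpigs" has second-to-last letter 'g'. The stems whose second-to-last letter is 'g' (vonbedugs → govonbedugs, hodfudnegv → gohodfudnegv, falegk → gofalegk) add the prefix go-.
So legpigs → golegpigs.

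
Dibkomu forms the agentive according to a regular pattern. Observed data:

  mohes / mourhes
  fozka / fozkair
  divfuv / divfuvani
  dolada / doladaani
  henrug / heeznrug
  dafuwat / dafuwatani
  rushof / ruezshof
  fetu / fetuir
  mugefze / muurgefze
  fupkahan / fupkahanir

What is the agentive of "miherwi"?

dolada and fozka both end in -a yet inflect differently (doladaani, fozkair), so the final letter is not what conditions the rule; the first letter is.
"miherwi" begins with m-. The stems beginning with m- (mohes → mourhes, mugefze → muurgefze) insert -ur- after the first vowel.
So miherwi → miurherwi.

miurherwi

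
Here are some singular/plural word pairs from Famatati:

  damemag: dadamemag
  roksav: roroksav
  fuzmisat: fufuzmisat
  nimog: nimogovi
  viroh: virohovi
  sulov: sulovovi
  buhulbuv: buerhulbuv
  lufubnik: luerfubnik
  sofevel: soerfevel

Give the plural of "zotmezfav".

zozotmezfav

damemag and nimog both end in -g yet inflect differently (dadamemag, nimogovi), so the final letter is not what conditions the rule; the last vowel is.
"zotmezfav" has last vowel 'a'. The stems whose last vowel is 'a' (damemag → dadamemag, roksav → roroksav, fuzmisat → fufuzmisat) repeat the first consonant+vowel as a prefix.
So zotmezfav → zozotmezfav.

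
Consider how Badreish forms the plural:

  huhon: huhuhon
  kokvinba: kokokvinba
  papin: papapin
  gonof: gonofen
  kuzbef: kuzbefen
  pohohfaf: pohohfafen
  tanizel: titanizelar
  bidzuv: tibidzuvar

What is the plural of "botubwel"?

tibotubwelar

huhon and gonof both have last vowel 'o' yet inflect differently (huhuhon, gonofen), so the last vowel is not what conditions the rule; the final letter is.
"botubwel" ends in -l. The one such stem in the data (tanizel → titanizelar) adds ti- … -ar around the stem, so the same rule applies.
The other patterns: stems ending in -a or -n repeat the first consonant+vowel as a prefix; stems ending in -f add -en.
So botubwel → tibotubwelar.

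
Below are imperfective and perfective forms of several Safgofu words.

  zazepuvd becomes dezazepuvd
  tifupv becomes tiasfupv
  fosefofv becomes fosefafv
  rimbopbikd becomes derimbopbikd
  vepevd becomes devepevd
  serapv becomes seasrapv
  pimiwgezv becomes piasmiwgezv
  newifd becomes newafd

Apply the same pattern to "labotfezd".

laasbotfezd

"labotfezd" has second-to-last letter 'z'. The one such stem in the data (pimiwgezv → piasmiwgezv) inserts -as- after the first vowel (as do tifupv, serapv), so the same rule applies.
The other patterns: stems whose second-to-last letter is 'f' change the last vowel to 'a'; stems whose second-to-last letter is 'k' or 'v' add the prefix de-.
So labotfezd → laasbotfezd.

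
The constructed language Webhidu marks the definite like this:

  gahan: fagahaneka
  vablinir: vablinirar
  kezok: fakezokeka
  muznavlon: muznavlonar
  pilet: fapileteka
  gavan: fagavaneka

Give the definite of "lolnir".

"lolnir" has 2 vowels. The stems with 2 vowels (gahan → fagahaneka, gavan → fagavaneka, pilet → fapileteka) add fa- … -eka around the stem.
The other pattern: stems with 3 vowels add -ar.
So lolnir → falolnireka.

falolnireka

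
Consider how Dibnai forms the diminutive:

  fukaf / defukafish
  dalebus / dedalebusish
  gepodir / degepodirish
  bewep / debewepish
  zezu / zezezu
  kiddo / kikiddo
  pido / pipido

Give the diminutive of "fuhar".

defuharish

"fuhar" ends in a consonant. The stems ending in a consonant (fukaf → defukafish, dalebus → dedalebusish, gepodir → degepodirish) add de- … -ish around the stem.
The other pattern: stems ending in a vowel repeat the first consonant+vowel as a prefix.
So fuhar → defuharish.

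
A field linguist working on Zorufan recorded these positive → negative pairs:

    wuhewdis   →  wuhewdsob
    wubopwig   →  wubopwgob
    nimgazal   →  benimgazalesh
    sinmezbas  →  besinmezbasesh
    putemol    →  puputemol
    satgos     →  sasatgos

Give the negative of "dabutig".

dabutgob

wuhewdis and sinmezbas both end in -s yet inflect differently (wuhewdsob, besinmezbasesh), so the final letter is not what conditions the rule; the last vowel is.
"dabutig" has last vowel 'i'. The stems whose last vowel is 'i' (wuhewdis → wuhewdsob, wubopwig → wubopwgob) delete the last vowel and add -ob.
The other patterns: stems whose last vowel is 'a' add be- … -esh around the stem; stems whose last vowel is 'o' repeat the first consonant+vowel as a prefix.
So dabutig → dabutgob.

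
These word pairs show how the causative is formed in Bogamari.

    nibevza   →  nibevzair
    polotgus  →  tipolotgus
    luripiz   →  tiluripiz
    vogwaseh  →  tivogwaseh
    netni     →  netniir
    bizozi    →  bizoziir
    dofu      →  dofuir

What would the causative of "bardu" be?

barduir

"bardu" ends in a vowel. The stems ending in a vowel (nibevza → nibevzair, dofu → dofuir, bizozi → bizoziir) add -ir.
So bardu → barduir.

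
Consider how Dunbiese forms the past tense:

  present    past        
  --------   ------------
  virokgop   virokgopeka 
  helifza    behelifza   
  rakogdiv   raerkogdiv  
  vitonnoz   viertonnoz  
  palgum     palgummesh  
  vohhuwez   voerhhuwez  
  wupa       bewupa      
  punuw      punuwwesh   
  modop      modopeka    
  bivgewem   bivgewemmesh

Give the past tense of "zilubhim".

"zilubhim" ends in -m. The stems ending in -m (bivgewem → bivgewemmesh, palgum → palgummesh) double the final consonant and add -esh.
So zilubhim → zilubhimmesh.

zilubhimmesh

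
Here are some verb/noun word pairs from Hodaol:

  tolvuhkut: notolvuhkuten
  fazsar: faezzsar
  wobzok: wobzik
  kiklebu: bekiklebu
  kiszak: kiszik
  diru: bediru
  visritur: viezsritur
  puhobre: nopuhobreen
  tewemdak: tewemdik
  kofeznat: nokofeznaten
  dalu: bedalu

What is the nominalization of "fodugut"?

nofoduguten

visritur and kiklebu both have last vowel 'u' yet inflect differently (viezsritur, bekiklebu), so the last vowel is not what conditions the rule; the final letter is.
"fodugut" ends in -t. The stems ending in -t (tolvuhkut → notolvuhkuten, kofeznat → nokofeznaten) add no- … -en around the stem.
The other patterns: stems ending in -r insert -ez- after the first vowel; stems ending in -u add the prefix be-; stems ending in -k change the last vowel to 'i'.
So fodugut → nofoduguten.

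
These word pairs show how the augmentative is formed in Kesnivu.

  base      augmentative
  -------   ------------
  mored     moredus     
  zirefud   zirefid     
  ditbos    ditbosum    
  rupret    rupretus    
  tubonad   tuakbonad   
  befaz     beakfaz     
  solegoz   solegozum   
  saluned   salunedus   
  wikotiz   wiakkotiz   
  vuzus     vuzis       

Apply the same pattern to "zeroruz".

"zeroruz" has last vowel 'u'. The stems whose last vowel is 'u' (vuzus → vuzis, zirefud → zirefid) change the last vowel to 'i'.
The other patterns: stems whose last vowel is 'a' or 'i' insert -ak- after the first vowel; stems whose last vowel is 'e' add -us; stems whose last vowel is 'o' add -um.
So zeroruz → zeroriz.

zeroriz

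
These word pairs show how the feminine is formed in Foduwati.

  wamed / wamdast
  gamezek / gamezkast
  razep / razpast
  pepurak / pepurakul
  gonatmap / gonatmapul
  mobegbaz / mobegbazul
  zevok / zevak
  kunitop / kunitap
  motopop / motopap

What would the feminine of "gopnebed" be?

gamezek and pepurak both end in -k yet inflect differently (gamezkast, pepurakul), so the final letter is not what conditions the rule; the last vowel is.
"gopnebed" has last vowel 'e'. The stems whose last vowel is 'e' (wamed → wamdast, gamezek → gamezkast, razep → razpast) delete the last vowel and add -ast.
The other patterns: stems whose last vowel is 'a' add -ul; stems whose last vowel is 'o' change the last vowel to 'a'.
So gopnebed → gopnebdast.

gopnebdast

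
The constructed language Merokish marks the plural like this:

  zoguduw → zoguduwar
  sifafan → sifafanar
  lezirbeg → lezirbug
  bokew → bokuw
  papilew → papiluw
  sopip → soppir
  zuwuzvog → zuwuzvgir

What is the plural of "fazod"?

zoguduw and bokew both end in -w yet inflect differently (zoguduwar, bokuw), so the final letter is not what conditions the rule; the last vowel is.
"fazod" has last vowel 'o'. The one such stem in the data (zuwuzvog → zuwuzvgir) deletes the last vowel and adds -ir (as does sopip), so the same rule applies.
So fazod → fazdir.

fazdir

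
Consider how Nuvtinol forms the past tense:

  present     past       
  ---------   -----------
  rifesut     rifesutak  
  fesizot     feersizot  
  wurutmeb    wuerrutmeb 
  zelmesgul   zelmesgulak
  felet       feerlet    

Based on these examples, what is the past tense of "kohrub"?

kohrubak

rifesut and felet both end in -t yet inflect differently (rifesutak, feerlet), so the final letter is not what conditions the rule; the last vowel is.
"kohrub" has last vowel 'u'. The stems whose last vowel is 'u' (zelmesgul → zelmesgulak, rifesut → rifesutak) add -ak.
The other pattern: stems whose last vowel is 'e' or 'o' insert -er- after the first vowel.
So kohrub → kohrubak.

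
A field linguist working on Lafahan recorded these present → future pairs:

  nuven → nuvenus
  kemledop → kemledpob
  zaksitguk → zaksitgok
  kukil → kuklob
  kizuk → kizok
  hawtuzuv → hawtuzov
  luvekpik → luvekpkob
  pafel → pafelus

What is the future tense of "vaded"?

"vaded" has last vowel 'e'. The stems whose last vowel is 'e' (pafel → pafelus, nuven → nuvenus) add -us.
So vaded → vadedus.

vadedus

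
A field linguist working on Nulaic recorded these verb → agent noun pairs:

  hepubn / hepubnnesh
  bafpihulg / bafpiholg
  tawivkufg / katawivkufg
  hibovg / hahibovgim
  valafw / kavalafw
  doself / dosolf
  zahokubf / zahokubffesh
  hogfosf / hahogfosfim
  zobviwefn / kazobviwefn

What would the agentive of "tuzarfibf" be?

hepubn and zobviwefn both end in -n yet inflect differently (hepubnnesh, kazobviwefn), so the final letter is not what conditions the rule; the second-to-last letter is.
"tuzarfibf" has second-to-last letter 'b'. The stems whose second-to-last letter is 'b' (zahokubf → zahokubffesh, hepubn → hepubnnesh) double the final consonant and add -esh.
The other patterns: stems whose second-to-last letter is 'f' add the prefix ka-; stems whose second-to-last letter is 'l' change the last vowel to 'o'; stems whose second-to-last letter is 's' or 'v' add ha- … -im around the stem.
So tuzarfibf → tuzarfibffesh.

tuzarfibffesh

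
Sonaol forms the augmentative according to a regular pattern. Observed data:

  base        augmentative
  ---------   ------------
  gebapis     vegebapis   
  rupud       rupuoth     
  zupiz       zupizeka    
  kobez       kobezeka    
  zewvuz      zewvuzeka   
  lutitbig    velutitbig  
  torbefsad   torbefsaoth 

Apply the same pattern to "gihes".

vegihes

zewvuz and rupud both have last vowel 'u' yet inflect differently (zewvuzeka, rupuoth), so the last vowel is not what conditions the rule; the final letter is.
"gihes" ends in -s. The one such stem in the data (gebapis → vegebapis) adds the prefix ve-, so the same rule applies.
So gihes → vegihes.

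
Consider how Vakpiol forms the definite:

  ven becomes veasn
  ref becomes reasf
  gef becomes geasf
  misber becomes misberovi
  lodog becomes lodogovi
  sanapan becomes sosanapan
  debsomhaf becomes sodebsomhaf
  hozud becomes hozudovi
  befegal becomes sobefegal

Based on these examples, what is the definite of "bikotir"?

sobikotir

ref and debsomhaf both end in -f yet inflect differently (reasf, sodebsomhaf), so the final letter is not what conditions the rule; the number of vowels is.
"bikotir" has 3 vowels. The stems with 3 vowels (debsomhaf → sodebsomhaf, sanapan → sosanapan, befegal → sobefegal) add the prefix so-.
So bikotir → sobikotir.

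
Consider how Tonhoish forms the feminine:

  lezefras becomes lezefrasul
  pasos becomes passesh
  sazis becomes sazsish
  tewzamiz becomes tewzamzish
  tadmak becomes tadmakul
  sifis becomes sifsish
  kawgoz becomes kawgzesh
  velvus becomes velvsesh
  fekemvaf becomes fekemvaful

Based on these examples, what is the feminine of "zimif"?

zimfish

lezefras and sazis both end in -s yet inflect differently (lezefrasul, sazsish), so the final letter is not what conditions the rule; the last vowel is.
"zimif" has last vowel 'i'. The stems whose last vowel is 'i' (sazis → sazsish, sifis → sifsish, tewzamiz → tewzamzish) delete the last vowel and add -ish.
So zimif → zimfish.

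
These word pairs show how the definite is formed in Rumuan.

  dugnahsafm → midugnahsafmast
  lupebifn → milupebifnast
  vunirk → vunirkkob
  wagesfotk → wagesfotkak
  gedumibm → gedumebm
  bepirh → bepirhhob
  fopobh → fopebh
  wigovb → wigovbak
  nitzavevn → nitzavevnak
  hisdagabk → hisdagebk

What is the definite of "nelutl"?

nelutlak

vunirk and hisdagabk both end in -k yet inflect differently (vunirkkob, hisdagebk), so the final letter is not what conditions the rule; the second-to-last letter is.
"nelutl" has second-to-last letter 't'. The one such stem in the data (wagesfotk → wagesfotkak) adds -ak, so the same rule applies.
The other patterns: stems whose second-to-last letter is 'r' double the final consonant and add -ob; stems whose second-to-last letter is 'b' change the last vowel to 'e'; stems whose second-to-last letter is 'f' add mi- … -ast around the stem.
So nelutl → nelutlak.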